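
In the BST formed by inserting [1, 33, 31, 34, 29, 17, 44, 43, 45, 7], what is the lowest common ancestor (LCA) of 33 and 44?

Tree insertion order: [1, 33, 31, 34, 29, 17, 44, 43, 45, 7]
Tree (level-order array): [1, None, 33, 31, 34, 29, None, None, 44, 17, None, 43, 45, 7]
In a BST, the LCA of p=33, q=44 is the first node v on the
root-to-leaf path with p <= v <= q (go left if both < v, right if both > v).
Walk from root:
  at 1: both 33 and 44 > 1, go right
  at 33: 33 <= 33 <= 44, this is the LCA
LCA = 33


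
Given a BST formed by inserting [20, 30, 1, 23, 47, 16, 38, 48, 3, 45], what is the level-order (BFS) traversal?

Tree insertion order: [20, 30, 1, 23, 47, 16, 38, 48, 3, 45]
Tree (level-order array): [20, 1, 30, None, 16, 23, 47, 3, None, None, None, 38, 48, None, None, None, 45]
BFS from the root, enqueuing left then right child of each popped node:
  queue [20] -> pop 20, enqueue [1, 30], visited so far: [20]
  queue [1, 30] -> pop 1, enqueue [16], visited so far: [20, 1]
  queue [30, 16] -> pop 30, enqueue [23, 47], visited so far: [20, 1, 30]
  queue [16, 23, 47] -> pop 16, enqueue [3], visited so far: [20, 1, 30, 16]
  queue [23, 47, 3] -> pop 23, enqueue [none], visited so far: [20, 1, 30, 16, 23]
  queue [47, 3] -> pop 47, enqueue [38, 48], visited so far: [20, 1, 30, 16, 23, 47]
  queue [3, 38, 48] -> pop 3, enqueue [none], visited so far: [20, 1, 30, 16, 23, 47, 3]
  queue [38, 48] -> pop 38, enqueue [45], visited so far: [20, 1, 30, 16, 23, 47, 3, 38]
  queue [48, 45] -> pop 48, enqueue [none], visited so far: [20, 1, 30, 16, 23, 47, 3, 38, 48]
  queue [45] -> pop 45, enqueue [none], visited so far: [20, 1, 30, 16, 23, 47, 3, 38, 48, 45]
Result: [20, 1, 30, 16, 23, 47, 3, 38, 48, 45]


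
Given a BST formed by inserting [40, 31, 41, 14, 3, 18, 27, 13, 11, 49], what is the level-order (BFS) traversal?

Tree insertion order: [40, 31, 41, 14, 3, 18, 27, 13, 11, 49]
Tree (level-order array): [40, 31, 41, 14, None, None, 49, 3, 18, None, None, None, 13, None, 27, 11]
BFS from the root, enqueuing left then right child of each popped node:
  queue [40] -> pop 40, enqueue [31, 41], visited so far: [40]
  queue [31, 41] -> pop 31, enqueue [14], visited so far: [40, 31]
  queue [41, 14] -> pop 41, enqueue [49], visited so far: [40, 31, 41]
  queue [14, 49] -> pop 14, enqueue [3, 18], visited so far: [40, 31, 41, 14]
  queue [49, 3, 18] -> pop 49, enqueue [none], visited so far: [40, 31, 41, 14, 49]
  queue [3, 18] -> pop 3, enqueue [13], visited so far: [40, 31, 41, 14, 49, 3]
  queue [18, 13] -> pop 18, enqueue [27], visited so far: [40, 31, 41, 14, 49, 3, 18]
  queue [13, 27] -> pop 13, enqueue [11], visited so far: [40, 31, 41, 14, 49, 3, 18, 13]
  queue [27, 11] -> pop 27, enqueue [none], visited so far: [40, 31, 41, 14, 49, 3, 18, 13, 27]
  queue [11] -> pop 11, enqueue [none], visited so far: [40, 31, 41, 14, 49, 3, 18, 13, 27, 11]
Result: [40, 31, 41, 14, 49, 3, 18, 13, 27, 11]


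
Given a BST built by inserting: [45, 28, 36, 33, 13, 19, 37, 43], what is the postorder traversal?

Tree insertion order: [45, 28, 36, 33, 13, 19, 37, 43]
Tree (level-order array): [45, 28, None, 13, 36, None, 19, 33, 37, None, None, None, None, None, 43]
Postorder traversal: [19, 13, 33, 43, 37, 36, 28, 45]


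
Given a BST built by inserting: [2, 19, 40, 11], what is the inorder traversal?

Tree insertion order: [2, 19, 40, 11]
Tree (level-order array): [2, None, 19, 11, 40]
Inorder traversal: [2, 11, 19, 40]


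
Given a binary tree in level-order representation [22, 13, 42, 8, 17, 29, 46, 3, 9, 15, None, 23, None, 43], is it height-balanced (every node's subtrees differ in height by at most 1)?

Tree (level-order array): [22, 13, 42, 8, 17, 29, 46, 3, 9, 15, None, 23, None, 43]
Definition: a tree is height-balanced if, at every node, |h(left) - h(right)| <= 1 (empty subtree has height -1).
Bottom-up per-node check:
  node 3: h_left=-1, h_right=-1, diff=0 [OK], height=0
  node 9: h_left=-1, h_right=-1, diff=0 [OK], height=0
  node 8: h_left=0, h_right=0, diff=0 [OK], height=1
  node 15: h_left=-1, h_right=-1, diff=0 [OK], height=0
  node 17: h_left=0, h_right=-1, diff=1 [OK], height=1
  node 13: h_left=1, h_right=1, diff=0 [OK], height=2
  node 23: h_left=-1, h_right=-1, diff=0 [OK], height=0
  node 29: h_left=0, h_right=-1, diff=1 [OK], height=1
  node 43: h_left=-1, h_right=-1, diff=0 [OK], height=0
  node 46: h_left=0, h_right=-1, diff=1 [OK], height=1
  node 42: h_left=1, h_right=1, diff=0 [OK], height=2
  node 22: h_left=2, h_right=2, diff=0 [OK], height=3
All nodes satisfy the balance condition.
Result: Balanced


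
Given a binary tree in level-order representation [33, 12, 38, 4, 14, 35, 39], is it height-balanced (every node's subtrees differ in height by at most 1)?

Tree (level-order array): [33, 12, 38, 4, 14, 35, 39]
Definition: a tree is height-balanced if, at every node, |h(left) - h(right)| <= 1 (empty subtree has height -1).
Bottom-up per-node check:
  node 4: h_left=-1, h_right=-1, diff=0 [OK], height=0
  node 14: h_left=-1, h_right=-1, diff=0 [OK], height=0
  node 12: h_left=0, h_right=0, diff=0 [OK], height=1
  node 35: h_left=-1, h_right=-1, diff=0 [OK], height=0
  node 39: h_left=-1, h_right=-1, diff=0 [OK], height=0
  node 38: h_left=0, h_right=0, diff=0 [OK], height=1
  node 33: h_left=1, h_right=1, diff=0 [OK], height=2
All nodes satisfy the balance condition.
Result: Balanced


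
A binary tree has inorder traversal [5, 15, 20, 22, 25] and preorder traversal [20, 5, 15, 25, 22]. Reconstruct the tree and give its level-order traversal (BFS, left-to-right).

Inorder:  [5, 15, 20, 22, 25]
Preorder: [20, 5, 15, 25, 22]
Algorithm: preorder visits root first, so consume preorder in order;
for each root, split the current inorder slice at that value into
left-subtree inorder and right-subtree inorder, then recurse.
Recursive splits:
  root=20; inorder splits into left=[5, 15], right=[22, 25]
  root=5; inorder splits into left=[], right=[15]
  root=15; inorder splits into left=[], right=[]
  root=25; inorder splits into left=[22], right=[]
  root=22; inorder splits into left=[], right=[]
Reconstructed level-order: [20, 5, 25, 15, 22]


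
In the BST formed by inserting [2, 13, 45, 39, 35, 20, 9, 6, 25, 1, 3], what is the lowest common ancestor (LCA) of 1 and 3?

Tree insertion order: [2, 13, 45, 39, 35, 20, 9, 6, 25, 1, 3]
Tree (level-order array): [2, 1, 13, None, None, 9, 45, 6, None, 39, None, 3, None, 35, None, None, None, 20, None, None, 25]
In a BST, the LCA of p=1, q=3 is the first node v on the
root-to-leaf path with p <= v <= q (go left if both < v, right if both > v).
Walk from root:
  at 2: 1 <= 2 <= 3, this is the LCA
LCA = 2


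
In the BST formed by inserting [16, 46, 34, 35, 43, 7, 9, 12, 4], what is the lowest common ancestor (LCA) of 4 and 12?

Tree insertion order: [16, 46, 34, 35, 43, 7, 9, 12, 4]
Tree (level-order array): [16, 7, 46, 4, 9, 34, None, None, None, None, 12, None, 35, None, None, None, 43]
In a BST, the LCA of p=4, q=12 is the first node v on the
root-to-leaf path with p <= v <= q (go left if both < v, right if both > v).
Walk from root:
  at 16: both 4 and 12 < 16, go left
  at 7: 4 <= 7 <= 12, this is the LCA
LCA = 7


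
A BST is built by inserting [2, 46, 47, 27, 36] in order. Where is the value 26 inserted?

Starting tree (level order): [2, None, 46, 27, 47, None, 36]
Insertion path: 2 -> 46 -> 27
Result: insert 26 as left child of 27
Final tree (level order): [2, None, 46, 27, 47, 26, 36]


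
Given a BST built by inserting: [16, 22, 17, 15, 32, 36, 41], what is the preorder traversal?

Tree insertion order: [16, 22, 17, 15, 32, 36, 41]
Tree (level-order array): [16, 15, 22, None, None, 17, 32, None, None, None, 36, None, 41]
Preorder traversal: [16, 15, 22, 17, 32, 36, 41]


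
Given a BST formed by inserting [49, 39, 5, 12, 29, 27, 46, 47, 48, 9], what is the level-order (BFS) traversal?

Tree insertion order: [49, 39, 5, 12, 29, 27, 46, 47, 48, 9]
Tree (level-order array): [49, 39, None, 5, 46, None, 12, None, 47, 9, 29, None, 48, None, None, 27]
BFS from the root, enqueuing left then right child of each popped node:
  queue [49] -> pop 49, enqueue [39], visited so far: [49]
  queue [39] -> pop 39, enqueue [5, 46], visited so far: [49, 39]
  queue [5, 46] -> pop 5, enqueue [12], visited so far: [49, 39, 5]
  queue [46, 12] -> pop 46, enqueue [47], visited so far: [49, 39, 5, 46]
  queue [12, 47] -> pop 12, enqueue [9, 29], visited so far: [49, 39, 5, 46, 12]
  queue [47, 9, 29] -> pop 47, enqueue [48], visited so far: [49, 39, 5, 46, 12, 47]
  queue [9, 29, 48] -> pop 9, enqueue [none], visited so far: [49, 39, 5, 46, 12, 47, 9]
  queue [29, 48] -> pop 29, enqueue [27], visited so far: [49, 39, 5, 46, 12, 47, 9, 29]
  queue [48, 27] -> pop 48, enqueue [none], visited so far: [49, 39, 5, 46, 12, 47, 9, 29, 48]
  queue [27] -> pop 27, enqueue [none], visited so far: [49, 39, 5, 46, 12, 47, 9, 29, 48, 27]
Result: [49, 39, 5, 46, 12, 47, 9, 29, 48, 27]


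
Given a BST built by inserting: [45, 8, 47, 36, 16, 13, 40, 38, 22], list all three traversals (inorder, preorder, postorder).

Tree insertion order: [45, 8, 47, 36, 16, 13, 40, 38, 22]
Tree (level-order array): [45, 8, 47, None, 36, None, None, 16, 40, 13, 22, 38]
Inorder (L, root, R): [8, 13, 16, 22, 36, 38, 40, 45, 47]
Preorder (root, L, R): [45, 8, 36, 16, 13, 22, 40, 38, 47]
Postorder (L, R, root): [13, 22, 16, 38, 40, 36, 8, 47, 45]


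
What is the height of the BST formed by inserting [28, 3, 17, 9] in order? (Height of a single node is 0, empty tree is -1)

Insertion order: [28, 3, 17, 9]
Tree (level-order array): [28, 3, None, None, 17, 9]
Compute height bottom-up (empty subtree = -1):
  height(9) = 1 + max(-1, -1) = 0
  height(17) = 1 + max(0, -1) = 1
  height(3) = 1 + max(-1, 1) = 2
  height(28) = 1 + max(2, -1) = 3
Height = 3


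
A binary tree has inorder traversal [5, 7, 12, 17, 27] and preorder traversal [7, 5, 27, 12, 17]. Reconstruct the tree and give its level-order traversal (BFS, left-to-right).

Inorder:  [5, 7, 12, 17, 27]
Preorder: [7, 5, 27, 12, 17]
Algorithm: preorder visits root first, so consume preorder in order;
for each root, split the current inorder slice at that value into
left-subtree inorder and right-subtree inorder, then recurse.
Recursive splits:
  root=7; inorder splits into left=[5], right=[12, 17, 27]
  root=5; inorder splits into left=[], right=[]
  root=27; inorder splits into left=[12, 17], right=[]
  root=12; inorder splits into left=[], right=[17]
  root=17; inorder splits into left=[], right=[]
Reconstructed level-order: [7, 5, 27, 12, 17]


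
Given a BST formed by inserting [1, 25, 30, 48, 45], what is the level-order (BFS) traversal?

Tree insertion order: [1, 25, 30, 48, 45]
Tree (level-order array): [1, None, 25, None, 30, None, 48, 45]
BFS from the root, enqueuing left then right child of each popped node:
  queue [1] -> pop 1, enqueue [25], visited so far: [1]
  queue [25] -> pop 25, enqueue [30], visited so far: [1, 25]
  queue [30] -> pop 30, enqueue [48], visited so far: [1, 25, 30]
  queue [48] -> pop 48, enqueue [45], visited so far: [1, 25, 30, 48]
  queue [45] -> pop 45, enqueue [none], visited so far: [1, 25, 30, 48, 45]
Result: [1, 25, 30, 48, 45]


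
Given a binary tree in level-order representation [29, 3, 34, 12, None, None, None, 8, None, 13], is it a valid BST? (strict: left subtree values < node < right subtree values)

Level-order array: [29, 3, 34, 12, None, None, None, 8, None, 13]
Validate using subtree bounds (lo, hi): at each node, require lo < value < hi,
then recurse left with hi=value and right with lo=value.
Preorder trace (stopping at first violation):
  at node 29 with bounds (-inf, +inf): OK
  at node 3 with bounds (-inf, 29): OK
  at node 12 with bounds (-inf, 3): VIOLATION
Node 12 violates its bound: not (-inf < 12 < 3).
Result: Not a valid BST


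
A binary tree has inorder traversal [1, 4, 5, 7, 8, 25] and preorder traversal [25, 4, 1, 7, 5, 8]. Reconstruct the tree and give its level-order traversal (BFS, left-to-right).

Inorder:  [1, 4, 5, 7, 8, 25]
Preorder: [25, 4, 1, 7, 5, 8]
Algorithm: preorder visits root first, so consume preorder in order;
for each root, split the current inorder slice at that value into
left-subtree inorder and right-subtree inorder, then recurse.
Recursive splits:
  root=25; inorder splits into left=[1, 4, 5, 7, 8], right=[]
  root=4; inorder splits into left=[1], right=[5, 7, 8]
  root=1; inorder splits into left=[], right=[]
  root=7; inorder splits into left=[5], right=[8]
  root=5; inorder splits into left=[], right=[]
  root=8; inorder splits into left=[], right=[]
Reconstructed level-order: [25, 4, 1, 7, 5, 8]


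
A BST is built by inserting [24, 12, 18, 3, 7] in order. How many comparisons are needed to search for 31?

Search path for 31: 24
Found: False
Comparisons: 1


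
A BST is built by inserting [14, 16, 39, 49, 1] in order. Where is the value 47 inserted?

Starting tree (level order): [14, 1, 16, None, None, None, 39, None, 49]
Insertion path: 14 -> 16 -> 39 -> 49
Result: insert 47 as left child of 49
Final tree (level order): [14, 1, 16, None, None, None, 39, None, 49, 47]


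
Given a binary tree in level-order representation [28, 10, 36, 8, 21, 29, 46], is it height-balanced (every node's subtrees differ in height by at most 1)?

Tree (level-order array): [28, 10, 36, 8, 21, 29, 46]
Definition: a tree is height-balanced if, at every node, |h(left) - h(right)| <= 1 (empty subtree has height -1).
Bottom-up per-node check:
  node 8: h_left=-1, h_right=-1, diff=0 [OK], height=0
  node 21: h_left=-1, h_right=-1, diff=0 [OK], height=0
  node 10: h_left=0, h_right=0, diff=0 [OK], height=1
  node 29: h_left=-1, h_right=-1, diff=0 [OK], height=0
  node 46: h_left=-1, h_right=-1, diff=0 [OK], height=0
  node 36: h_left=0, h_right=0, diff=0 [OK], height=1
  node 28: h_left=1, h_right=1, diff=0 [OK], height=2
All nodes satisfy the balance condition.
Result: Balanced


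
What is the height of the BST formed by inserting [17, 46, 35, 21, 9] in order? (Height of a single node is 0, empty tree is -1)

Insertion order: [17, 46, 35, 21, 9]
Tree (level-order array): [17, 9, 46, None, None, 35, None, 21]
Compute height bottom-up (empty subtree = -1):
  height(9) = 1 + max(-1, -1) = 0
  height(21) = 1 + max(-1, -1) = 0
  height(35) = 1 + max(0, -1) = 1
  height(46) = 1 + max(1, -1) = 2
  height(17) = 1 + max(0, 2) = 3
Height = 3


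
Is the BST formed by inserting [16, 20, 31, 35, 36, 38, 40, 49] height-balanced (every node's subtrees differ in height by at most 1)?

Tree (level-order array): [16, None, 20, None, 31, None, 35, None, 36, None, 38, None, 40, None, 49]
Definition: a tree is height-balanced if, at every node, |h(left) - h(right)| <= 1 (empty subtree has height -1).
Bottom-up per-node check:
  node 49: h_left=-1, h_right=-1, diff=0 [OK], height=0
  node 40: h_left=-1, h_right=0, diff=1 [OK], height=1
  node 38: h_left=-1, h_right=1, diff=2 [FAIL (|-1-1|=2 > 1)], height=2
  node 36: h_left=-1, h_right=2, diff=3 [FAIL (|-1-2|=3 > 1)], height=3
  node 35: h_left=-1, h_right=3, diff=4 [FAIL (|-1-3|=4 > 1)], height=4
  node 31: h_left=-1, h_right=4, diff=5 [FAIL (|-1-4|=5 > 1)], height=5
  node 20: h_left=-1, h_right=5, diff=6 [FAIL (|-1-5|=6 > 1)], height=6
  node 16: h_left=-1, h_right=6, diff=7 [FAIL (|-1-6|=7 > 1)], height=7
Node 38 violates the condition: |-1 - 1| = 2 > 1.
Result: Not balanced


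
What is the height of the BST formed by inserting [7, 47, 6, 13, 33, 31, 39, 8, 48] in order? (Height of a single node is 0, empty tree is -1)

Insertion order: [7, 47, 6, 13, 33, 31, 39, 8, 48]
Tree (level-order array): [7, 6, 47, None, None, 13, 48, 8, 33, None, None, None, None, 31, 39]
Compute height bottom-up (empty subtree = -1):
  height(6) = 1 + max(-1, -1) = 0
  height(8) = 1 + max(-1, -1) = 0
  height(31) = 1 + max(-1, -1) = 0
  height(39) = 1 + max(-1, -1) = 0
  height(33) = 1 + max(0, 0) = 1
  height(13) = 1 + max(0, 1) = 2
  height(48) = 1 + max(-1, -1) = 0
  height(47) = 1 + max(2, 0) = 3
  height(7) = 1 + max(0, 3) = 4
Height = 4


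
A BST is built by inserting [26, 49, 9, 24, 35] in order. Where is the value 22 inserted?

Starting tree (level order): [26, 9, 49, None, 24, 35]
Insertion path: 26 -> 9 -> 24
Result: insert 22 as left child of 24
Final tree (level order): [26, 9, 49, None, 24, 35, None, 22]


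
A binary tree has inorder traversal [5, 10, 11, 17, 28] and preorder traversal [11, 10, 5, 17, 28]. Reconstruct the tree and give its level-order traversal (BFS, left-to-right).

Inorder:  [5, 10, 11, 17, 28]
Preorder: [11, 10, 5, 17, 28]
Algorithm: preorder visits root first, so consume preorder in order;
for each root, split the current inorder slice at that value into
left-subtree inorder and right-subtree inorder, then recurse.
Recursive splits:
  root=11; inorder splits into left=[5, 10], right=[17, 28]
  root=10; inorder splits into left=[5], right=[]
  root=5; inorder splits into left=[], right=[]
  root=17; inorder splits into left=[], right=[28]
  root=28; inorder splits into left=[], right=[]
Reconstructed level-order: [11, 10, 17, 5, 28]


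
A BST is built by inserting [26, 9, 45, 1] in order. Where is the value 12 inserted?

Starting tree (level order): [26, 9, 45, 1]
Insertion path: 26 -> 9
Result: insert 12 as right child of 9
Final tree (level order): [26, 9, 45, 1, 12]


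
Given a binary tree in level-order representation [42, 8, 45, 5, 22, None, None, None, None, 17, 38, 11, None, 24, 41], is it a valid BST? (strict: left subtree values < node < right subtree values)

Level-order array: [42, 8, 45, 5, 22, None, None, None, None, 17, 38, 11, None, 24, 41]
Validate using subtree bounds (lo, hi): at each node, require lo < value < hi,
then recurse left with hi=value and right with lo=value.
Preorder trace (stopping at first violation):
  at node 42 with bounds (-inf, +inf): OK
  at node 8 with bounds (-inf, 42): OK
  at node 5 with bounds (-inf, 8): OK
  at node 22 with bounds (8, 42): OK
  at node 17 with bounds (8, 22): OK
  at node 11 with bounds (8, 17): OK
  at node 38 with bounds (22, 42): OK
  at node 24 with bounds (22, 38): OK
  at node 41 with bounds (38, 42): OK
  at node 45 with bounds (42, +inf): OK
No violation found at any node.
Result: Valid BST


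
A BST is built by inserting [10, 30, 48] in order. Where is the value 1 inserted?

Starting tree (level order): [10, None, 30, None, 48]
Insertion path: 10
Result: insert 1 as left child of 10
Final tree (level order): [10, 1, 30, None, None, None, 48]


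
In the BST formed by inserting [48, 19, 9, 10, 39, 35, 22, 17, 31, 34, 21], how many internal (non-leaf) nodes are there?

Tree built from: [48, 19, 9, 10, 39, 35, 22, 17, 31, 34, 21]
Tree (level-order array): [48, 19, None, 9, 39, None, 10, 35, None, None, 17, 22, None, None, None, 21, 31, None, None, None, 34]
Rule: An internal node has at least one child.
Per-node child counts:
  node 48: 1 child(ren)
  node 19: 2 child(ren)
  node 9: 1 child(ren)
  node 10: 1 child(ren)
  node 17: 0 child(ren)
  node 39: 1 child(ren)
  node 35: 1 child(ren)
  node 22: 2 child(ren)
  node 21: 0 child(ren)
  node 31: 1 child(ren)
  node 34: 0 child(ren)
Matching nodes: [48, 19, 9, 10, 39, 35, 22, 31]
Count of internal (non-leaf) nodes: 8


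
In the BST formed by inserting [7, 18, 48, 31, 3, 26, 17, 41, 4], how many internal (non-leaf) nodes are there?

Tree built from: [7, 18, 48, 31, 3, 26, 17, 41, 4]
Tree (level-order array): [7, 3, 18, None, 4, 17, 48, None, None, None, None, 31, None, 26, 41]
Rule: An internal node has at least one child.
Per-node child counts:
  node 7: 2 child(ren)
  node 3: 1 child(ren)
  node 4: 0 child(ren)
  node 18: 2 child(ren)
  node 17: 0 child(ren)
  node 48: 1 child(ren)
  node 31: 2 child(ren)
  node 26: 0 child(ren)
  node 41: 0 child(ren)
Matching nodes: [7, 3, 18, 48, 31]
Count of internal (non-leaf) nodes: 5


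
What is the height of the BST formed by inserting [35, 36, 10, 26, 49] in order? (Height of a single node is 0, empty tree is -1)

Insertion order: [35, 36, 10, 26, 49]
Tree (level-order array): [35, 10, 36, None, 26, None, 49]
Compute height bottom-up (empty subtree = -1):
  height(26) = 1 + max(-1, -1) = 0
  height(10) = 1 + max(-1, 0) = 1
  height(49) = 1 + max(-1, -1) = 0
  height(36) = 1 + max(-1, 0) = 1
  height(35) = 1 + max(1, 1) = 2
Height = 2


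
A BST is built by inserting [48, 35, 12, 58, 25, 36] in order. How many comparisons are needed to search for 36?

Search path for 36: 48 -> 35 -> 36
Found: True
Comparisons: 3


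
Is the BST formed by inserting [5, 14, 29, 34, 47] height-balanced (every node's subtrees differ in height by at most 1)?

Tree (level-order array): [5, None, 14, None, 29, None, 34, None, 47]
Definition: a tree is height-balanced if, at every node, |h(left) - h(right)| <= 1 (empty subtree has height -1).
Bottom-up per-node check:
  node 47: h_left=-1, h_right=-1, diff=0 [OK], height=0
  node 34: h_left=-1, h_right=0, diff=1 [OK], height=1
  node 29: h_left=-1, h_right=1, diff=2 [FAIL (|-1-1|=2 > 1)], height=2
  node 14: h_left=-1, h_right=2, diff=3 [FAIL (|-1-2|=3 > 1)], height=3
  node 5: h_left=-1, h_right=3, diff=4 [FAIL (|-1-3|=4 > 1)], height=4
Node 29 violates the condition: |-1 - 1| = 2 > 1.
Result: Not balanced


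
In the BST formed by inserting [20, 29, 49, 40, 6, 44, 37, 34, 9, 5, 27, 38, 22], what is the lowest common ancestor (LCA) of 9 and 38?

Tree insertion order: [20, 29, 49, 40, 6, 44, 37, 34, 9, 5, 27, 38, 22]
Tree (level-order array): [20, 6, 29, 5, 9, 27, 49, None, None, None, None, 22, None, 40, None, None, None, 37, 44, 34, 38]
In a BST, the LCA of p=9, q=38 is the first node v on the
root-to-leaf path with p <= v <= q (go left if both < v, right if both > v).
Walk from root:
  at 20: 9 <= 20 <= 38, this is the LCA
LCA = 20


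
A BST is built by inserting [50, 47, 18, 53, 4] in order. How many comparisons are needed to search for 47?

Search path for 47: 50 -> 47
Found: True
Comparisons: 2


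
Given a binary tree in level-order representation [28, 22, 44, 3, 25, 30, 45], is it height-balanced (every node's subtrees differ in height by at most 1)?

Tree (level-order array): [28, 22, 44, 3, 25, 30, 45]
Definition: a tree is height-balanced if, at every node, |h(left) - h(right)| <= 1 (empty subtree has height -1).
Bottom-up per-node check:
  node 3: h_left=-1, h_right=-1, diff=0 [OK], height=0
  node 25: h_left=-1, h_right=-1, diff=0 [OK], height=0
  node 22: h_left=0, h_right=0, diff=0 [OK], height=1
  node 30: h_left=-1, h_right=-1, diff=0 [OK], height=0
  node 45: h_left=-1, h_right=-1, diff=0 [OK], height=0
  node 44: h_left=0, h_right=0, diff=0 [OK], height=1
  node 28: h_left=1, h_right=1, diff=0 [OK], height=2
All nodes satisfy the balance condition.
Result: Balanced


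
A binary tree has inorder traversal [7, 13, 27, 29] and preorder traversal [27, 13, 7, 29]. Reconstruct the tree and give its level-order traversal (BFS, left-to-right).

Inorder:  [7, 13, 27, 29]
Preorder: [27, 13, 7, 29]
Algorithm: preorder visits root first, so consume preorder in order;
for each root, split the current inorder slice at that value into
left-subtree inorder and right-subtree inorder, then recurse.
Recursive splits:
  root=27; inorder splits into left=[7, 13], right=[29]
  root=13; inorder splits into left=[7], right=[]
  root=7; inorder splits into left=[], right=[]
  root=29; inorder splits into left=[], right=[]
Reconstructed level-order: [27, 13, 29, 7]


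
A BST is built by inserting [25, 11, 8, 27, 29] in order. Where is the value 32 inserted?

Starting tree (level order): [25, 11, 27, 8, None, None, 29]
Insertion path: 25 -> 27 -> 29
Result: insert 32 as right child of 29
Final tree (level order): [25, 11, 27, 8, None, None, 29, None, None, None, 32]


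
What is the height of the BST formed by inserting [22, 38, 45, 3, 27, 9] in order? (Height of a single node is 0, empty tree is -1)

Insertion order: [22, 38, 45, 3, 27, 9]
Tree (level-order array): [22, 3, 38, None, 9, 27, 45]
Compute height bottom-up (empty subtree = -1):
  height(9) = 1 + max(-1, -1) = 0
  height(3) = 1 + max(-1, 0) = 1
  height(27) = 1 + max(-1, -1) = 0
  height(45) = 1 + max(-1, -1) = 0
  height(38) = 1 + max(0, 0) = 1
  height(22) = 1 + max(1, 1) = 2
Height = 2


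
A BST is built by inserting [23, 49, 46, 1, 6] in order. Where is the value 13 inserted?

Starting tree (level order): [23, 1, 49, None, 6, 46]
Insertion path: 23 -> 1 -> 6
Result: insert 13 as right child of 6
Final tree (level order): [23, 1, 49, None, 6, 46, None, None, 13]


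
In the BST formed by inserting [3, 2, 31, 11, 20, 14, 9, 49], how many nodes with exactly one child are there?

Tree built from: [3, 2, 31, 11, 20, 14, 9, 49]
Tree (level-order array): [3, 2, 31, None, None, 11, 49, 9, 20, None, None, None, None, 14]
Rule: These are nodes with exactly 1 non-null child.
Per-node child counts:
  node 3: 2 child(ren)
  node 2: 0 child(ren)
  node 31: 2 child(ren)
  node 11: 2 child(ren)
  node 9: 0 child(ren)
  node 20: 1 child(ren)
  node 14: 0 child(ren)
  node 49: 0 child(ren)
Matching nodes: [20]
Count of nodes with exactly one child: 1


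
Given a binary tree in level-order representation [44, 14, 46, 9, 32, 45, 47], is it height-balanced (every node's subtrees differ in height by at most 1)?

Tree (level-order array): [44, 14, 46, 9, 32, 45, 47]
Definition: a tree is height-balanced if, at every node, |h(left) - h(right)| <= 1 (empty subtree has height -1).
Bottom-up per-node check:
  node 9: h_left=-1, h_right=-1, diff=0 [OK], height=0
  node 32: h_left=-1, h_right=-1, diff=0 [OK], height=0
  node 14: h_left=0, h_right=0, diff=0 [OK], height=1
  node 45: h_left=-1, h_right=-1, diff=0 [OK], height=0
  node 47: h_left=-1, h_right=-1, diff=0 [OK], height=0
  node 46: h_left=0, h_right=0, diff=0 [OK], height=1
  node 44: h_left=1, h_right=1, diff=0 [OK], height=2
All nodes satisfy the balance condition.
Result: Balanced


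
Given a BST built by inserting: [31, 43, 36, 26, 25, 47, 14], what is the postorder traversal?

Tree insertion order: [31, 43, 36, 26, 25, 47, 14]
Tree (level-order array): [31, 26, 43, 25, None, 36, 47, 14]
Postorder traversal: [14, 25, 26, 36, 47, 43, 31]


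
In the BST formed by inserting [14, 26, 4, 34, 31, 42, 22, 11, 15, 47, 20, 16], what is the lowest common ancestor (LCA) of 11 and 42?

Tree insertion order: [14, 26, 4, 34, 31, 42, 22, 11, 15, 47, 20, 16]
Tree (level-order array): [14, 4, 26, None, 11, 22, 34, None, None, 15, None, 31, 42, None, 20, None, None, None, 47, 16]
In a BST, the LCA of p=11, q=42 is the first node v on the
root-to-leaf path with p <= v <= q (go left if both < v, right if both > v).
Walk from root:
  at 14: 11 <= 14 <= 42, this is the LCA
LCA = 14


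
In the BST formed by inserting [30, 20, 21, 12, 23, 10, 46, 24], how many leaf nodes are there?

Tree built from: [30, 20, 21, 12, 23, 10, 46, 24]
Tree (level-order array): [30, 20, 46, 12, 21, None, None, 10, None, None, 23, None, None, None, 24]
Rule: A leaf has 0 children.
Per-node child counts:
  node 30: 2 child(ren)
  node 20: 2 child(ren)
  node 12: 1 child(ren)
  node 10: 0 child(ren)
  node 21: 1 child(ren)
  node 23: 1 child(ren)
  node 24: 0 child(ren)
  node 46: 0 child(ren)
Matching nodes: [10, 24, 46]
Count of leaf nodes: 3


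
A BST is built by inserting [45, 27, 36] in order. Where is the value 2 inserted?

Starting tree (level order): [45, 27, None, None, 36]
Insertion path: 45 -> 27
Result: insert 2 as left child of 27
Final tree (level order): [45, 27, None, 2, 36]


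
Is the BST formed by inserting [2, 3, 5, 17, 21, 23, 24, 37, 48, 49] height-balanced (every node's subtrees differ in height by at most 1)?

Tree (level-order array): [2, None, 3, None, 5, None, 17, None, 21, None, 23, None, 24, None, 37, None, 48, None, 49]
Definition: a tree is height-balanced if, at every node, |h(left) - h(right)| <= 1 (empty subtree has height -1).
Bottom-up per-node check:
  node 49: h_left=-1, h_right=-1, diff=0 [OK], height=0
  node 48: h_left=-1, h_right=0, diff=1 [OK], height=1
  node 37: h_left=-1, h_right=1, diff=2 [FAIL (|-1-1|=2 > 1)], height=2
  node 24: h_left=-1, h_right=2, diff=3 [FAIL (|-1-2|=3 > 1)], height=3
  node 23: h_left=-1, h_right=3, diff=4 [FAIL (|-1-3|=4 > 1)], height=4
  node 21: h_left=-1, h_right=4, diff=5 [FAIL (|-1-4|=5 > 1)], height=5
  node 17: h_left=-1, h_right=5, diff=6 [FAIL (|-1-5|=6 > 1)], height=6
  node 5: h_left=-1, h_right=6, diff=7 [FAIL (|-1-6|=7 > 1)], height=7
  node 3: h_left=-1, h_right=7, diff=8 [FAIL (|-1-7|=8 > 1)], height=8
  node 2: h_left=-1, h_right=8, diff=9 [FAIL (|-1-8|=9 > 1)], height=9
Node 37 violates the condition: |-1 - 1| = 2 > 1.
Result: Not balanced


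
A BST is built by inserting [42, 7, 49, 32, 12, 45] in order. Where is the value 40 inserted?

Starting tree (level order): [42, 7, 49, None, 32, 45, None, 12]
Insertion path: 42 -> 7 -> 32
Result: insert 40 as right child of 32
Final tree (level order): [42, 7, 49, None, 32, 45, None, 12, 40]


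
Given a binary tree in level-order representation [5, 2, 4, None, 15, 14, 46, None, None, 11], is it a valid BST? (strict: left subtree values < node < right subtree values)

Level-order array: [5, 2, 4, None, 15, 14, 46, None, None, 11]
Validate using subtree bounds (lo, hi): at each node, require lo < value < hi,
then recurse left with hi=value and right with lo=value.
Preorder trace (stopping at first violation):
  at node 5 with bounds (-inf, +inf): OK
  at node 2 with bounds (-inf, 5): OK
  at node 15 with bounds (2, 5): VIOLATION
Node 15 violates its bound: not (2 < 15 < 5).
Result: Not a valid BST


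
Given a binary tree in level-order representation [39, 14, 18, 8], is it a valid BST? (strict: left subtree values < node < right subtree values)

Level-order array: [39, 14, 18, 8]
Validate using subtree bounds (lo, hi): at each node, require lo < value < hi,
then recurse left with hi=value and right with lo=value.
Preorder trace (stopping at first violation):
  at node 39 with bounds (-inf, +inf): OK
  at node 14 with bounds (-inf, 39): OK
  at node 8 with bounds (-inf, 14): OK
  at node 18 with bounds (39, +inf): VIOLATION
Node 18 violates its bound: not (39 < 18 < +inf).
Result: Not a valid BST


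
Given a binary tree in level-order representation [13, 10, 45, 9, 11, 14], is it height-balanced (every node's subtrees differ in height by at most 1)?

Tree (level-order array): [13, 10, 45, 9, 11, 14]
Definition: a tree is height-balanced if, at every node, |h(left) - h(right)| <= 1 (empty subtree has height -1).
Bottom-up per-node check:
  node 9: h_left=-1, h_right=-1, diff=0 [OK], height=0
  node 11: h_left=-1, h_right=-1, diff=0 [OK], height=0
  node 10: h_left=0, h_right=0, diff=0 [OK], height=1
  node 14: h_left=-1, h_right=-1, diff=0 [OK], height=0
  node 45: h_left=0, h_right=-1, diff=1 [OK], height=1
  node 13: h_left=1, h_right=1, diff=0 [OK], height=2
All nodes satisfy the balance condition.
Result: Balanced


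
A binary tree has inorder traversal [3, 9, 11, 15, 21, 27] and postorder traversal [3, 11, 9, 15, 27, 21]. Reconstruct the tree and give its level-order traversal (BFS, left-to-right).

Inorder:   [3, 9, 11, 15, 21, 27]
Postorder: [3, 11, 9, 15, 27, 21]
Algorithm: postorder visits root last, so walk postorder right-to-left;
each value is the root of the current inorder slice — split it at that
value, recurse on the right subtree first, then the left.
Recursive splits:
  root=21; inorder splits into left=[3, 9, 11, 15], right=[27]
  root=27; inorder splits into left=[], right=[]
  root=15; inorder splits into left=[3, 9, 11], right=[]
  root=9; inorder splits into left=[3], right=[11]
  root=11; inorder splits into left=[], right=[]
  root=3; inorder splits into left=[], right=[]
Reconstructed level-order: [21, 15, 27, 9, 3, 11]


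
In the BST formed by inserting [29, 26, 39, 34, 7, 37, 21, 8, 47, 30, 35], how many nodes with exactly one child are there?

Tree built from: [29, 26, 39, 34, 7, 37, 21, 8, 47, 30, 35]
Tree (level-order array): [29, 26, 39, 7, None, 34, 47, None, 21, 30, 37, None, None, 8, None, None, None, 35]
Rule: These are nodes with exactly 1 non-null child.
Per-node child counts:
  node 29: 2 child(ren)
  node 26: 1 child(ren)
  node 7: 1 child(ren)
  node 21: 1 child(ren)
  node 8: 0 child(ren)
  node 39: 2 child(ren)
  node 34: 2 child(ren)
  node 30: 0 child(ren)
  node 37: 1 child(ren)
  node 35: 0 child(ren)
  node 47: 0 child(ren)
Matching nodes: [26, 7, 21, 37]
Count of nodes with exactly one child: 4


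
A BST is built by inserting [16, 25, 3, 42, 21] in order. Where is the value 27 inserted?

Starting tree (level order): [16, 3, 25, None, None, 21, 42]
Insertion path: 16 -> 25 -> 42
Result: insert 27 as left child of 42
Final tree (level order): [16, 3, 25, None, None, 21, 42, None, None, 27]


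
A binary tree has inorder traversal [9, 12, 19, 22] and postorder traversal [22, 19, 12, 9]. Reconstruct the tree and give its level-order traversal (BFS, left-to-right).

Inorder:   [9, 12, 19, 22]
Postorder: [22, 19, 12, 9]
Algorithm: postorder visits root last, so walk postorder right-to-left;
each value is the root of the current inorder slice — split it at that
value, recurse on the right subtree first, then the left.
Recursive splits:
  root=9; inorder splits into left=[], right=[12, 19, 22]
  root=12; inorder splits into left=[], right=[19, 22]
  root=19; inorder splits into left=[], right=[22]
  root=22; inorder splits into left=[], right=[]
Reconstructed level-order: [9, 12, 19, 22]


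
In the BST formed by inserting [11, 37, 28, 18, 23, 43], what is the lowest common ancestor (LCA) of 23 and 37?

Tree insertion order: [11, 37, 28, 18, 23, 43]
Tree (level-order array): [11, None, 37, 28, 43, 18, None, None, None, None, 23]
In a BST, the LCA of p=23, q=37 is the first node v on the
root-to-leaf path with p <= v <= q (go left if both < v, right if both > v).
Walk from root:
  at 11: both 23 and 37 > 11, go right
  at 37: 23 <= 37 <= 37, this is the LCA
LCA = 37


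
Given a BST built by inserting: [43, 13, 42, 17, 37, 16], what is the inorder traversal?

Tree insertion order: [43, 13, 42, 17, 37, 16]
Tree (level-order array): [43, 13, None, None, 42, 17, None, 16, 37]
Inorder traversal: [13, 16, 17, 37, 42, 43]


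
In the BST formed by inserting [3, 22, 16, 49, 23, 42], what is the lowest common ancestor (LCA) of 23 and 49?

Tree insertion order: [3, 22, 16, 49, 23, 42]
Tree (level-order array): [3, None, 22, 16, 49, None, None, 23, None, None, 42]
In a BST, the LCA of p=23, q=49 is the first node v on the
root-to-leaf path with p <= v <= q (go left if both < v, right if both > v).
Walk from root:
  at 3: both 23 and 49 > 3, go right
  at 22: both 23 and 49 > 22, go right
  at 49: 23 <= 49 <= 49, this is the LCA
LCA = 49


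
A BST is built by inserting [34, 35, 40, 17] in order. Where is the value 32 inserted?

Starting tree (level order): [34, 17, 35, None, None, None, 40]
Insertion path: 34 -> 17
Result: insert 32 as right child of 17
Final tree (level order): [34, 17, 35, None, 32, None, 40]


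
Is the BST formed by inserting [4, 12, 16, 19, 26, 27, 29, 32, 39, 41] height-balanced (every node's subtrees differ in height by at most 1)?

Tree (level-order array): [4, None, 12, None, 16, None, 19, None, 26, None, 27, None, 29, None, 32, None, 39, None, 41]
Definition: a tree is height-balanced if, at every node, |h(left) - h(right)| <= 1 (empty subtree has height -1).
Bottom-up per-node check:
  node 41: h_left=-1, h_right=-1, diff=0 [OK], height=0
  node 39: h_left=-1, h_right=0, diff=1 [OK], height=1
  node 32: h_left=-1, h_right=1, diff=2 [FAIL (|-1-1|=2 > 1)], height=2
  node 29: h_left=-1, h_right=2, diff=3 [FAIL (|-1-2|=3 > 1)], height=3
  node 27: h_left=-1, h_right=3, diff=4 [FAIL (|-1-3|=4 > 1)], height=4
  node 26: h_left=-1, h_right=4, diff=5 [FAIL (|-1-4|=5 > 1)], height=5
  node 19: h_left=-1, h_right=5, diff=6 [FAIL (|-1-5|=6 > 1)], height=6
  node 16: h_left=-1, h_right=6, diff=7 [FAIL (|-1-6|=7 > 1)], height=7
  node 12: h_left=-1, h_right=7, diff=8 [FAIL (|-1-7|=8 > 1)], height=8
  node 4: h_left=-1, h_right=8, diff=9 [FAIL (|-1-8|=9 > 1)], height=9
Node 32 violates the condition: |-1 - 1| = 2 > 1.
Result: Not balanced


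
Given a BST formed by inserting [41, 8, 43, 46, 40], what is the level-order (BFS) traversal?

Tree insertion order: [41, 8, 43, 46, 40]
Tree (level-order array): [41, 8, 43, None, 40, None, 46]
BFS from the root, enqueuing left then right child of each popped node:
  queue [41] -> pop 41, enqueue [8, 43], visited so far: [41]
  queue [8, 43] -> pop 8, enqueue [40], visited so far: [41, 8]
  queue [43, 40] -> pop 43, enqueue [46], visited so far: [41, 8, 43]
  queue [40, 46] -> pop 40, enqueue [none], visited so far: [41, 8, 43, 40]
  queue [46] -> pop 46, enqueue [none], visited so far: [41, 8, 43, 40, 46]
Result: [41, 8, 43, 40, 46]


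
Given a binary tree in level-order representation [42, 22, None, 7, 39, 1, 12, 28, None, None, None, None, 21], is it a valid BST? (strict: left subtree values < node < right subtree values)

Level-order array: [42, 22, None, 7, 39, 1, 12, 28, None, None, None, None, 21]
Validate using subtree bounds (lo, hi): at each node, require lo < value < hi,
then recurse left with hi=value and right with lo=value.
Preorder trace (stopping at first violation):
  at node 42 with bounds (-inf, +inf): OK
  at node 22 with bounds (-inf, 42): OK
  at node 7 with bounds (-inf, 22): OK
  at node 1 with bounds (-inf, 7): OK
  at node 12 with bounds (7, 22): OK
  at node 21 with bounds (12, 22): OK
  at node 39 with bounds (22, 42): OK
  at node 28 with bounds (22, 39): OK
No violation found at any node.
Result: Valid BST


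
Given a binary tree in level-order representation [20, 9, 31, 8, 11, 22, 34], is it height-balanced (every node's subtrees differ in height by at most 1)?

Tree (level-order array): [20, 9, 31, 8, 11, 22, 34]
Definition: a tree is height-balanced if, at every node, |h(left) - h(right)| <= 1 (empty subtree has height -1).
Bottom-up per-node check:
  node 8: h_left=-1, h_right=-1, diff=0 [OK], height=0
  node 11: h_left=-1, h_right=-1, diff=0 [OK], height=0
  node 9: h_left=0, h_right=0, diff=0 [OK], height=1
  node 22: h_left=-1, h_right=-1, diff=0 [OK], height=0
  node 34: h_left=-1, h_right=-1, diff=0 [OK], height=0
  node 31: h_left=0, h_right=0, diff=0 [OK], height=1
  node 20: h_left=1, h_right=1, diff=0 [OK], height=2
All nodes satisfy the balance condition.
Result: Balanced


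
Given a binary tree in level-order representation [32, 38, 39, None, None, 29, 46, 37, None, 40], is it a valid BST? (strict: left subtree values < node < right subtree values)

Level-order array: [32, 38, 39, None, None, 29, 46, 37, None, 40]
Validate using subtree bounds (lo, hi): at each node, require lo < value < hi,
then recurse left with hi=value and right with lo=value.
Preorder trace (stopping at first violation):
  at node 32 with bounds (-inf, +inf): OK
  at node 38 with bounds (-inf, 32): VIOLATION
Node 38 violates its bound: not (-inf < 38 < 32).
Result: Not a valid BST


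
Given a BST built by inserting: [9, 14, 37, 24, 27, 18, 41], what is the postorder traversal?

Tree insertion order: [9, 14, 37, 24, 27, 18, 41]
Tree (level-order array): [9, None, 14, None, 37, 24, 41, 18, 27]
Postorder traversal: [18, 27, 24, 41, 37, 14, 9]


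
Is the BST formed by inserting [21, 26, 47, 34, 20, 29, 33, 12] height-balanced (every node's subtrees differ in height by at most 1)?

Tree (level-order array): [21, 20, 26, 12, None, None, 47, None, None, 34, None, 29, None, None, 33]
Definition: a tree is height-balanced if, at every node, |h(left) - h(right)| <= 1 (empty subtree has height -1).
Bottom-up per-node check:
  node 12: h_left=-1, h_right=-1, diff=0 [OK], height=0
  node 20: h_left=0, h_right=-1, diff=1 [OK], height=1
  node 33: h_left=-1, h_right=-1, diff=0 [OK], height=0
  node 29: h_left=-1, h_right=0, diff=1 [OK], height=1
  node 34: h_left=1, h_right=-1, diff=2 [FAIL (|1--1|=2 > 1)], height=2
  node 47: h_left=2, h_right=-1, diff=3 [FAIL (|2--1|=3 > 1)], height=3
  node 26: h_left=-1, h_right=3, diff=4 [FAIL (|-1-3|=4 > 1)], height=4
  node 21: h_left=1, h_right=4, diff=3 [FAIL (|1-4|=3 > 1)], height=5
Node 34 violates the condition: |1 - -1| = 2 > 1.
Result: Not balanced
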